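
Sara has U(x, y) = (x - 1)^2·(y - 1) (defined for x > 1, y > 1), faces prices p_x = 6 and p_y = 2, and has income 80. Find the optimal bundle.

MU_x = 2·(x−1)·(y−1), MU_y = (x−1)^2.
MRS = (2/1)·(y−1)/(x−1).
Tangency: set MRS = p_x/p_y = 6/2 = 3.
So (2/1)·(y − 1)/(x − 1) = 3, i.e. (y − 1) = 1.5·(x − 1).
Rewrite the budget in excess-of-subsistence terms: 6·(x − 1) + 2·(y − 1) = 80 − 6·1 − 2·1 = 72.
Substituting, 9·(x − 1) = 72, so x − 1 = 8 and x* = 9.
Then y − 1 = 1.5·8 = 12, so y* = 13.

x* = 9, y* = 13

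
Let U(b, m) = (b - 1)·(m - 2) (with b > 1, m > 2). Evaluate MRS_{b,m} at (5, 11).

MU_b = (m−2), MU_m = (b−1).
MRS = (m−2)/(b−1).
At (5, 11): MRS = 2.25.
So at (5, 11) the consumer would give up 2.25 units of m for one more unit of b.

MRS = 2.25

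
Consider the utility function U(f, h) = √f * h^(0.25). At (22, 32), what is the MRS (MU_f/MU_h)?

MRS = 32/11

MU_f = 0.5·f^(-0.5)·h^(0.25) and MU_h = 0.25·√f·h^(-0.75).
MRS = MU_f/MU_h = (2)·h/f.
At (22, 32): MRS = 32/11.
So at (22, 32) the consumer would give up 32/11 units of h for one more unit of f.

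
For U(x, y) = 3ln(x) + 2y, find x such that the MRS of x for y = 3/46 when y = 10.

MU_x = 3/x, MU_y = 2.
MRS = 3/x ÷ 2.
MRS depends only on x: 1.5/x = 3/46 ⇒ x = 1.5/(3/46) = 23.

x = 23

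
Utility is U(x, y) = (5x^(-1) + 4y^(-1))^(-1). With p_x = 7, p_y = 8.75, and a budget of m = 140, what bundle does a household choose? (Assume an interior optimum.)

x* = 10, y* = 8

For CES with ρ = -1, MRS = (5/4)·(y/x)^2.
Tangency: set MRS = p_x/p_y = 7/8.75 = 0.8.
So (y/x)^2 = 16/25; taking the square root, y/x = 0.8, i.e. y = 0.8·x.
Substitute into the budget 7·x + 8.75·y = 140: 14·x = 140, so x* = 10 and y* = 0.8·10 = 8.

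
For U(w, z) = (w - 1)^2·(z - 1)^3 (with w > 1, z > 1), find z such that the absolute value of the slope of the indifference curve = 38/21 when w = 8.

MU_w = 2·(w−1)·(z−1)^3, MU_z = 3·(w−1)^2·(z−1)^2.
MRS = (2/3)·(z−1)/(w−1).
Substitute w = 8: MRS = (z − 1)/10.5. Setting this equal to 38/21 gives z − 1 = (38/21)·10.5 = 19, so z = 20.

z = 20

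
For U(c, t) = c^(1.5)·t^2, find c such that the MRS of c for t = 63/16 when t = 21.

MU_c = 1.5·√c·t^2 and MU_t = 2·c^(1.5)·t.
MRS = MU_c/MU_t = (0.75)·t/c.
Substitute t = 21: MRS = 15.75/c. Setting 15.75/c = 63/16 gives c = 15.75/(63/16) = 4.

c = 4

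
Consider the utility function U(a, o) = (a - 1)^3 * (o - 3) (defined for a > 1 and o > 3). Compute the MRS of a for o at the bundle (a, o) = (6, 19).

MU_a = 3·(a−1)^2·(o−3), MU_o = (a−1)^3.
MRS = (3/1)·(o−3)/(a−1).
At (6, 19): MRS = 9.6.
The indifference curve has slope −9.6 at this bundle.

MRS = 9.6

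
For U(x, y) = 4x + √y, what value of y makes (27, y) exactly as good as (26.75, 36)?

U(26.75, 36) = 113.
Set U(27, y) = 113 and solve.
With x = 27: √y = 113 − 4·27 = 5, so √y = 5 and y = 25.
Check: U(27, 25) = 113.

y = 25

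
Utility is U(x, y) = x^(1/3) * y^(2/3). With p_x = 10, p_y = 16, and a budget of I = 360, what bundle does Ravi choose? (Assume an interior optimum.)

x* = 12, y* = 15

MU_x = 1/3·x^(-2/3)·y^(2/3) and MU_y = 2/3·x^(1/3)·y^(-1/3).
MRS = MU_x/MU_y = (0.5)·y/x.
Tangency: set MRS = p_x/p_y = 10/16 = 0.625.
So (0.5)·y/x = 0.625, i.e. y = 1.25·x.
Substitute into the budget 10·x + 16·y = 360: 30·x = 360, so x* = 12.
Then y* = 1.25·12 = 15.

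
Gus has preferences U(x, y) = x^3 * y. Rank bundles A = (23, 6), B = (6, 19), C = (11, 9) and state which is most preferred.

Evaluate utility at each bundle:
U(A) = 73002.
U(B) = 4104.
U(C) = 11979.
Highest utility is A, so A ≻ C ≻ B.

Bundle A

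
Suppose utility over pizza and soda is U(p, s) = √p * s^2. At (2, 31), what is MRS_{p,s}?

MU_p = 0.5·p^(-0.5)·s^2 and MU_s = 2·√p·s.
MRS = MU_p/MU_s = (0.25)·s/p.
At (2, 31): MRS = 3.875.
That is, one extra unit of p is worth 3.875 units of s at the margin.

MRS = 3.875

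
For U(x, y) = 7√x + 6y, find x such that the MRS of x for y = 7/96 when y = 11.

MU_x = 7/(2√x), MU_y = 6.
MRS = 7/(2√x) ÷ 6.
MRS depends only on x: (7/12)/√x = 7/96 ⇒ √x = (7/12)/(7/96) = 8 ⇒ x = 64.

x = 64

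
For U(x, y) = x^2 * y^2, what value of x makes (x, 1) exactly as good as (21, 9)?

U(21, 9) = 35721.
Set U(x, 1) = 35721 and solve.
With y = 1: 1^2 = 1, so x^2 = 35721/1 = 35721; taking the square root, x = 189.
Check: U(189, 1) = 35721.

x = 189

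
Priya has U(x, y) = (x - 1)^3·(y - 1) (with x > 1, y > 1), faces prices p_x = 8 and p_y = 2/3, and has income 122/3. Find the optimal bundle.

x* = 4, y* = 13

MU_x = 3·(x−1)^2·(y−1), MU_y = (x−1)^3.
MRS = (3/1)·(y−1)/(x−1).
Tangency: set MRS = p_x/p_y = 8/(2/3) = 12.
So (3/1)·(y − 1)/(x − 1) = 12, i.e. (y − 1) = 4·(x − 1).
Rewrite the budget in excess-of-subsistence terms: 8·(x − 1) + (2/3)·(y − 1) = 122/3 − 8·1 − (2/3)·1 = 32.
Substituting, (32/3)·(x − 1) = 32, so x − 1 = 3 and x* = 4.
Then y − 1 = 4·3 = 12, so y* = 13.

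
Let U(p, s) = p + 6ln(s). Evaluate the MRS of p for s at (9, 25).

MU_p = 1, MU_s = 6/s.
MRS = 1 ÷ (6/s).
At (9, 25): MRS = 25/6.
That is, one extra unit of p is worth 25/6 units of s at the margin.

MRS = 25/6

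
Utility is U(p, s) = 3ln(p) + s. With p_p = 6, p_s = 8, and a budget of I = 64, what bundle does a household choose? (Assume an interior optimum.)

MU_p = 3/p, MU_s = 1.
MRS = 3/p ÷ 1.
Tangency: set MRS = p_p/p_s = 6/8 = 0.75.
MRS depends only on p: 3/p = 0.75 ⇒ p* = 3/0.75 = 4.
From the budget, 8·s = 64 − 6·4 = 40, so s* = 5.

p* = 4, s* = 5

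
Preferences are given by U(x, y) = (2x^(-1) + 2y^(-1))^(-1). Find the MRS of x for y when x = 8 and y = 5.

For CES with ρ = -1, MRS = (y/x)^2.
At (8, 5): MRS = 25/64.
So at (8, 5) the consumer would give up 25/64 units of y for one more unit of x.

MRS = 25/64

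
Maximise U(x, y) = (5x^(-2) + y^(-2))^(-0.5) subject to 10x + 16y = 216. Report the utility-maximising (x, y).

For CES with ρ = -2, MRS = (5/1)·(y/x)^3.
Tangency: set MRS = p_x/p_y = 10/16 = 0.625.
So (y/x)^3 = 0.125; taking the cube root, y/x = 0.5, i.e. y = 0.5·x.
Substitute into the budget 10·x + 16·y = 216: 18·x = 216, so x* = 12 and y* = 0.5·12 = 6.

x* = 12, y* = 6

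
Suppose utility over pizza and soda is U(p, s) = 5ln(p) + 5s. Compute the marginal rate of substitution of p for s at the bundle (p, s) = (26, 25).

MRS = 1/26

MU_p = 5/p, MU_s = 5.
MRS = 5/p ÷ 5.
At (26, 25): MRS = 1/26.
The indifference curve has slope −1/26 at this bundle.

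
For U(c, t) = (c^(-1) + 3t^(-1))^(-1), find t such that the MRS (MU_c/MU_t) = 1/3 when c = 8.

t = 8

For CES with ρ = -1, MRS = (1/3)·(t/c)^2.
Setting (1/3)·(t/8)^2 = 1/3 gives (t/8)^2 = 1, so t/8 = 1 and t = 8.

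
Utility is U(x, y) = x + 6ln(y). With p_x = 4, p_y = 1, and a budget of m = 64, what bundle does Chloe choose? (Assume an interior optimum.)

x* = 10, y* = 24

MU_x = 1, MU_y = 6/y.
MRS = 1 ÷ (6/y).
Tangency: set MRS = p_x/p_y = 4/1 = 4.
MRS depends only on y: (1/6)·y = 4 ⇒ y* = 4/(1/6) = 24.
From the budget, 4·x = 64 − 1·24 = 40, so x* = 10.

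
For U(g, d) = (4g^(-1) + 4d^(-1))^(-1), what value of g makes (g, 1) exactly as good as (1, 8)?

U depends on (g, d) only through S = 4g^(-1) + 4d^(-1), so equal utility means equal S. At (1, 8): S = 4.5.
With d = 1: 4·1^(-1) = 4, so 4g^(-1) = 4.5 − 4 = 0.5, i.e. g^(-1) = 0.125.
Hence g = 1/0.125 = 8.
Check: U(8, 1) = 0.2222.

g = 8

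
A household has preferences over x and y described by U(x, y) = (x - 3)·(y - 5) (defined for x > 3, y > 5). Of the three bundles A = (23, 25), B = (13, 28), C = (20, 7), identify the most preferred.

Evaluate utility at each bundle:
U(A) = 400.
U(B) = 230.
U(C) = 34.
Highest utility is A, so A ≻ B ≻ C.

Bundle A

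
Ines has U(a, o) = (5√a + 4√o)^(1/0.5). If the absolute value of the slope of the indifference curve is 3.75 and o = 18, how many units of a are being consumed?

a = 2

For CES with ρ = 0.5, MRS = (5/4)·√(o/a).
Setting (5/4)·√(18/a) = 3.75 gives √(18/a) = 3, so 18/a = 9 and a = 2.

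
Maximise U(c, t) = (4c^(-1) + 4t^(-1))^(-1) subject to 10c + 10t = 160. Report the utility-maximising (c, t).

For CES with ρ = -1, MRS = (t/c)^2.
Tangency: set MRS = p_c/p_t = 10/10 = 1.
So (t/c)^2 = 1; taking the square root, t/c = 1, i.e. t = c.
Substitute into the budget 10·c + 10·t = 160: 20·c = 160, so c* = 8 and t* = 8.

c* = 8, t* = 8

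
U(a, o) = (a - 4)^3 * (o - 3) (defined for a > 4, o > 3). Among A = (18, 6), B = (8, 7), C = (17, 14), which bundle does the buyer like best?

Evaluate utility at each bundle:
U(A) = 8232.
U(B) = 256.
U(C) = 24167.
Highest utility is C, so C ≻ A ≻ B.

Bundle C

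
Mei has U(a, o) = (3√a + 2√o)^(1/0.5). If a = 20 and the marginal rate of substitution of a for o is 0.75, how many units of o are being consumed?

For CES with ρ = 0.5, MRS = (3/2)·√(o/a).
Setting (3/2)·√(o/20) = 0.75 gives √(o/20) = 0.5, so o/20 = 0.25 and o = 5.

o = 5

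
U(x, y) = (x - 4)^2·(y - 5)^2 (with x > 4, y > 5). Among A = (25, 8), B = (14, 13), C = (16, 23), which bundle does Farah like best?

Evaluate utility at each bundle:
U(A) = 3969.
U(B) = 6400.
U(C) = 46656.
Highest utility is C, so C ≻ B ≻ A.

Bundle C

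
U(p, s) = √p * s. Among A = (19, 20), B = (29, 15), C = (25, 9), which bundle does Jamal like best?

Evaluate utility at each bundle:
U(A) = 87.178.
U(B) = 80.777.
U(C) = 45.000.
Highest utility is A, so A ≻ B ≻ C.

Bundle A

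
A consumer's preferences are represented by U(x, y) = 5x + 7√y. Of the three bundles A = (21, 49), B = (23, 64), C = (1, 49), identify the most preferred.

Bundle B

Evaluate utility at each bundle:
U(A) = 154.000.
U(B) = 171.000.
U(C) = 54.000.
Highest utility is B, so B ≻ A ≻ C.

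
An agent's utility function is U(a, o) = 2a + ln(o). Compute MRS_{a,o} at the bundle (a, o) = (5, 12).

MRS = 24

MU_a = 2, MU_o = 1/o.
MRS = 2 ÷ (1/o).
At (5, 12): MRS = 24.
That is, one extra unit of a is worth 24 units of o at the margin.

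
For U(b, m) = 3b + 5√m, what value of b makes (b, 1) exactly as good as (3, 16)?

U(3, 16) = 29.
Set U(b, 1) = 29 and solve.
With m = 1: √1 = 1, so 3b = 29 − 5·1 = 24 and b = 8.
Check: U(8, 1) = 29.

b = 8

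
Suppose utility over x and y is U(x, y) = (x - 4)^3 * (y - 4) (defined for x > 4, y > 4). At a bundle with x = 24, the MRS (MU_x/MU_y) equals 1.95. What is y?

y = 17

MU_x = 3·(x−4)^2·(y−4), MU_y = (x−4)^3.
MRS = (3/1)·(y−4)/(x−4).
Substitute x = 24: MRS = (y − 4)/(20/3). Setting this equal to 1.95 gives y − 4 = 1.95·(20/3) = 13, so y = 17.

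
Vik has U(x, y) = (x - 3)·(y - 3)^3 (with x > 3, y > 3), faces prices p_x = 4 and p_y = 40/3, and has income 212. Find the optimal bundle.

x* = 13, y* = 12

MU_x = (y−3)^3, MU_y = 3·(x−3)·(y−3)^2.
MRS = (1/3)·(y−3)/(x−3).
Tangency: set MRS = p_x/p_y = 4/(40/3) = 0.3.
So (1/3)·(y − 3)/(x − 3) = 0.3, i.e. (y − 3) = 0.9·(x − 3).
Rewrite the budget in excess-of-subsistence terms: 4·(x − 3) + (40/3)·(y − 3) = 212 − 4·3 − (40/3)·3 = 160.
Substituting, 16·(x − 3) = 160, so x − 3 = 10 and x* = 13.
Then y − 3 = 0.9·10 = 9, so y* = 12.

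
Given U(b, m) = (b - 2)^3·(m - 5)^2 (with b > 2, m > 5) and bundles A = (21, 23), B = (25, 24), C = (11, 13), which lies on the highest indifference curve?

Bundle B

Evaluate utility at each bundle:
U(A) = 2222316.
U(B) = 4392287.
U(C) = 46656.
Highest utility is B, so B ≻ A ≻ C.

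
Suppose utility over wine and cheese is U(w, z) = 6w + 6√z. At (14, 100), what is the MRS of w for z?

MU_w = 6, MU_z = 6/(2√z).
MRS = 6 ÷ (6/(2√z)).
At (14, 100): MRS = 20.
The indifference curve has slope −20 at this bundle.

MRS = 20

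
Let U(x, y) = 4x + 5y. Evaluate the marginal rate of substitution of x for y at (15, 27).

MRS = 0.8

MU_x = 4, MU_y = 5, so MRS = 4/5 = 0.8 at every bundle.
At (15, 27): MRS = 0.8.
That is, one extra unit of x is worth 0.8 units of y at the margin.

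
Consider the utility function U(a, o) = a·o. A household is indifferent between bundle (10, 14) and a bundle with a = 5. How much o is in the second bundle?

o = 28

U(10, 14) = 140.
Set U(5, o) = 140 and solve.
With a = 5: o = 140/5 = 28.
Check: U(5, 28) = 140.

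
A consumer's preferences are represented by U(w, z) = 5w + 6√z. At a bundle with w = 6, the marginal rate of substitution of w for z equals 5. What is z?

MU_w = 5, MU_z = 6/(2√z).
MRS = 5 ÷ (6/(2√z)).
MRS depends only on z: (5/3)·√z = 5 ⇒ √z = 5/(5/3) = 3 ⇒ z = 9.

z = 9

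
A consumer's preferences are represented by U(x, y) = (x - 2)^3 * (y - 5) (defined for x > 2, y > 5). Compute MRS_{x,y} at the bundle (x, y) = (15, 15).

MRS = 30/13

MU_x = 3·(x−2)^2·(y−5), MU_y = (x−2)^3.
MRS = (3/1)·(y−5)/(x−2).
At (15, 15): MRS = 30/13.
So at (15, 15) the consumer would give up 30/13 units of y for one more unit of x.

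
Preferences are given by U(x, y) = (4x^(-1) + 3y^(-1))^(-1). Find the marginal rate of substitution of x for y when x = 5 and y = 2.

For CES with ρ = -1, MRS = (4/3)·(y/x)^2.
At (5, 2): MRS = 16/75.
The indifference curve has slope −16/75 at this bundle.

MRS = 16/75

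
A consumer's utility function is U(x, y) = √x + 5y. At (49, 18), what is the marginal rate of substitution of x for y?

MRS = 1/70

MU_x = 1/(2√x), MU_y = 5.
MRS = 1/(2√x) ÷ 5.
At (49, 18): MRS = 1/70.
The indifference curve has slope −1/70 at this bundle.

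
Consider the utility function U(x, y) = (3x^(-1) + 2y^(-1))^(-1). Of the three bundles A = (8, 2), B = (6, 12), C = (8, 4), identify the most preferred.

Bundle B

Evaluate utility at each bundle:
U(A) = 0.727.
U(B) = 1.500.
U(C) = 1.143.
Highest utility is B, so B ≻ C ≻ A.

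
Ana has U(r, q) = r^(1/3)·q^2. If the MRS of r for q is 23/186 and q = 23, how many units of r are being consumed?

r = 31

MU_r = 1/3·r^(-2/3)·q^2 and MU_q = 2·r^(1/3)·q.
MRS = MU_r/MU_q = (1/6)·q/r.
Substitute q = 23: MRS = (23/6)/r. Setting (23/6)/r = 23/186 gives r = (23/6)/(23/186) = 31.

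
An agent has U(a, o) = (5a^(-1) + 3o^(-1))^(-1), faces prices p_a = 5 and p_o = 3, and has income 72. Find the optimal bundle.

For CES with ρ = -1, MRS = (5/3)·(o/a)^2.
Tangency: set MRS = p_a/p_o = 5/3.
So (o/a)^2 = 1; taking the square root, o/a = 1, i.e. o = a.
Substitute into the budget 5·a + 3·o = 72: 8·a = 72, so a* = 9 and o* = 9.

a* = 9, o* = 9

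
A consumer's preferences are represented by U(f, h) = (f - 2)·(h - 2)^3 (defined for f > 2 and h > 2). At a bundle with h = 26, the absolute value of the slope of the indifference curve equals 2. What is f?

f = 6

MU_f = (h−2)^3, MU_h = 3·(f−2)·(h−2)^2.
MRS = (1/3)·(h−2)/(f−2).
Substitute h = 26: MRS = 8/(f − 2). Setting this equal to 2 gives f − 2 = 8/2 = 4, so f = 6.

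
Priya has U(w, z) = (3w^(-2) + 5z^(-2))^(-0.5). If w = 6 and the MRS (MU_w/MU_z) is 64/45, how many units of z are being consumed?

z = 8

For CES with ρ = -2, MRS = (3/5)·(z/w)^3.
Setting (3/5)·(z/6)^3 = 64/45 gives (z/6)^3 = 64/27, so z/6 = 4/3 and z = 8.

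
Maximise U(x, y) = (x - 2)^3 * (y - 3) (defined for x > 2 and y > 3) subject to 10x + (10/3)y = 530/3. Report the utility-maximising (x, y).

x* = 13, y* = 14

MU_x = 3·(x−2)^2·(y−3), MU_y = (x−2)^3.
MRS = (3/1)·(y−3)/(x−2).
Tangency: set MRS = p_x/p_y = 10/(10/3) = 3.
So (3/1)·(y − 3)/(x − 2) = 3, i.e. (y − 3) = (x − 2).
Rewrite the budget in excess-of-subsistence terms: 10·(x − 2) + (10/3)·(y − 3) = 530/3 − 10·2 − (10/3)·3 = 440/3.
Substituting, (40/3)·(x − 2) = 440/3, so x − 2 = 11 and x* = 13.
Then y − 3 = 11, so y* = 14.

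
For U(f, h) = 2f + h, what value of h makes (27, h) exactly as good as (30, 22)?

U(30, 22) = 82.
Set U(27, h) = 82 and solve.
2·27 + h = 82 ⇒ h = 28 ⇒ h = 28.
Check: U(27, 28) = 82.

h = 28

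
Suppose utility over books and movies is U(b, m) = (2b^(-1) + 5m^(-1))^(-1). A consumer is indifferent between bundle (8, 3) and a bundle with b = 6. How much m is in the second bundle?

m = 60/19

U depends on (b, m) only through S = 2b^(-1) + 5m^(-1), so equal utility means equal S. At (8, 3): S = 23/12.
With b = 6: 2·6^(-1) = 1/3, so 5m^(-1) = 23/12 − 1/3 = 19/12, i.e. m^(-1) = 19/60.
Hence m = 1/(19/60) = 60/19.
Check: U(6, 60/19) = 0.5217.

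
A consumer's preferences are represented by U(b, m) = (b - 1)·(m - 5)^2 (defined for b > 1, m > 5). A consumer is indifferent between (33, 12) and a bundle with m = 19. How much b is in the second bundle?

U(33, 12) = 1568.
Set U(b, 19) = 1568 and solve.
With m = 19: (19 − 5)^2 = 196, so (b − 1) = 1568/196 = 8.
So b = 1 + 8 = 9.
Check: U(9, 19) = 1568.

b = 9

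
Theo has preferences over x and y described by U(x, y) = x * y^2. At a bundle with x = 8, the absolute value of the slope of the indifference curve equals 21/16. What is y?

MU_x = y^2 and MU_y = 2·x·y.
MRS = MU_x/MU_y = (1/2)·y/x.
Substitute x = 8: MRS = y/16. Setting y/16 = 21/16 gives y = (21/16)·16 = 21.

y = 21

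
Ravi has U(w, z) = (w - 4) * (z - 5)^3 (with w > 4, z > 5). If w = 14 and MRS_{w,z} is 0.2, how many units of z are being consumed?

z = 11

MU_w = (z−5)^3, MU_z = 3·(w−4)·(z−5)^2.
MRS = (1/3)·(z−5)/(w−4).
Substitute w = 14: MRS = (z − 5)/30. Setting this equal to 0.2 gives z − 5 = 0.2·30 = 6, so z = 11.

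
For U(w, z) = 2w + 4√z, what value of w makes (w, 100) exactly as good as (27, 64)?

U(27, 64) = 86.
Set U(w, 100) = 86 and solve.
With z = 100: √100 = 10, so 2w = 86 − 4·10 = 46 and w = 23.
Check: U(23, 100) = 86.

w = 23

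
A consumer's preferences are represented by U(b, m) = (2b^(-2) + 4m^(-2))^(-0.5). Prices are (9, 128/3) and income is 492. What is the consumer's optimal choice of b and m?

For CES with ρ = -2, MRS = (2/4)·(m/b)^3.
Tangency: set MRS = p_b/p_m = 9/(128/3) = 27/128.
So (m/b)^3 = 27/64; taking the cube root, m/b = 0.75, i.e. m = 0.75·b.
Substitute into the budget 9·b + (128/3)·m = 492: 41·b = 492, so b* = 12 and m* = 0.75·12 = 9.

b* = 12, m* = 9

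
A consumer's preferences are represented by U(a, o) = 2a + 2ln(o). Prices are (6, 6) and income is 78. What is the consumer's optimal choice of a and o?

a* = 12, o* = 1

MU_a = 2, MU_o = 2/o.
MRS = 2 ÷ (2/o).
Tangency: set MRS = p_a/p_o = 6/6 = 1.
MRS depends only on o: o = 1 ⇒ o* = 1.
From the budget, 6·a = 78 − 6·1 = 72, so a* = 12.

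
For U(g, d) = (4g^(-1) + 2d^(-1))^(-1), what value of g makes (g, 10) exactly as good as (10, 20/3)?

g = 8

U depends on (g, d) only through S = 4g^(-1) + 2d^(-1), so equal utility means equal S. At (10, 20/3): S = 0.7.
With d = 10: 2·10^(-1) = 0.2, so 4g^(-1) = 0.7 − 0.2 = 0.5, i.e. g^(-1) = 0.125.
Hence g = 1/0.125 = 8.
Check: U(8, 10) = 1.4286.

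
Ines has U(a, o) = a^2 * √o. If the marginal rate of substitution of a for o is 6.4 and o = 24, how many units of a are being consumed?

MU_a = 2·a·√o and MU_o = 0.5·a^2·o^(-0.5).
MRS = MU_a/MU_o = (4)·o/a.
Substitute o = 24: MRS = 96/a. Setting 96/a = 6.4 gives a = 96/6.4 = 15.

a = 15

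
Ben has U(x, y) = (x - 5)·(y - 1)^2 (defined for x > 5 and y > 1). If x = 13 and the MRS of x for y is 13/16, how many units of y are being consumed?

y = 14

MU_x = (y−1)^2, MU_y = 2·(x−5)·(y−1).
MRS = (1/2)·(y−1)/(x−5).
Substitute x = 13: MRS = (y − 1)/16. Setting this equal to 13/16 gives y − 1 = (13/16)·16 = 13, so y = 14.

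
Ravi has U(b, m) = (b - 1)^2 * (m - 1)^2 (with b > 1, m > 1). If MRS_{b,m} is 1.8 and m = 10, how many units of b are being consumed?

MU_b = 2·(b−1)·(m−1)^2, MU_m = 2·(b−1)^2·(m−1).
MRS = (m−1)/(b−1).
Substitute m = 10: MRS = 9/(b − 1). Setting this equal to 1.8 gives b − 1 = 9/1.8 = 5, so b = 6.

b = 6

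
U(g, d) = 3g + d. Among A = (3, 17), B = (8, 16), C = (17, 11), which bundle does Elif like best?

Evaluate utility at each bundle:
U(A) = 26.
U(B) = 40.
U(C) = 62.
Highest utility is C, so C ≻ B ≻ A.

Bundle C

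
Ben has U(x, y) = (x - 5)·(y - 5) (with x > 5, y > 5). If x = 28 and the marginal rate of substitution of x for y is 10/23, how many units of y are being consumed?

MU_x = (y−5), MU_y = (x−5).
MRS = (y−5)/(x−5).
Substitute x = 28: MRS = (y − 5)/23. Setting this equal to 10/23 gives y − 5 = (10/23)·23 = 10, so y = 15.

y = 15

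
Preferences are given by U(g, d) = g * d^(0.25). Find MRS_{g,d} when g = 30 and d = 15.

MU_g = d^(0.25) and MU_d = 0.25·g·d^(-0.75).
MRS = MU_g/MU_d = (4)·d/g.
At (30, 15): MRS = 2.
So at (30, 15) the consumer would give up 2 units of d for one more unit of g.

MRS = 2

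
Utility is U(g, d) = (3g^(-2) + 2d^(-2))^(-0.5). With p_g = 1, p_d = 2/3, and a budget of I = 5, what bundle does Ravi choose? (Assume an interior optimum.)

g* = 3, d* = 3

For CES with ρ = -2, MRS = (3/2)·(d/g)^3.
Tangency: set MRS = p_g/p_d = 1/(2/3) = 1.5.
So (d/g)^3 = 1; taking the cube root, d/g = 1, i.e. d = g.
Substitute into the budget 1·g + (2/3)·d = 5: (5/3)·g = 5, so g* = 3 and d* = 3.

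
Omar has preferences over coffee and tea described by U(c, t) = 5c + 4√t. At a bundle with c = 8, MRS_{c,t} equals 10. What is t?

MU_c = 5, MU_t = 4/(2√t).
MRS = 5 ÷ (4/(2√t)).
MRS depends only on t: 2.5·√t = 10 ⇒ √t = 10/2.5 = 4 ⇒ t = 16.

t = 16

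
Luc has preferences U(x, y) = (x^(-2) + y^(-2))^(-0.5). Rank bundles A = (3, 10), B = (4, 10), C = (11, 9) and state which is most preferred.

Bundle C

Evaluate utility at each bundle:
U(A) = 2.873.
U(B) = 3.714.
U(C) = 6.966.
Highest utility is C, so C ≻ B ≻ A.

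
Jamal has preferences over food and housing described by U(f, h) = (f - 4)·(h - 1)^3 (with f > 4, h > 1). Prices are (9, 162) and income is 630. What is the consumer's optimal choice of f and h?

f* = 16, h* = 3

MU_f = (h−1)^3, MU_h = 3·(f−4)·(h−1)^2.
MRS = (1/3)·(h−1)/(f−4).
Tangency: set MRS = p_f/p_h = 9/162 = 1/18.
So (1/3)·(h − 1)/(f − 4) = 1/18, i.e. (h − 1) = (1/6)·(f − 4).
Rewrite the budget in excess-of-subsistence terms: 9·(f − 4) + 162·(h − 1) = 630 − 9·4 − 162·1 = 432.
Substituting, 36·(f − 4) = 432, so f − 4 = 12 and f* = 16.
Then h − 1 = (1/6)·12 = 2, so h* = 3.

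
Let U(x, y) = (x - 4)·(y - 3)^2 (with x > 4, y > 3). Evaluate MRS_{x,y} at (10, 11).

MU_x = (y−3)^2, MU_y = 2·(x−4)·(y−3).
MRS = (1/2)·(y−3)/(x−4).
At (10, 11): MRS = 2/3.
So at (10, 11) the consumer would give up 2/3 units of y for one more unit of x.

MRS = 2/3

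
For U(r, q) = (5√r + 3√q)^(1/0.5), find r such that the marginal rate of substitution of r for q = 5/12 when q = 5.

For CES with ρ = 0.5, MRS = (5/3)·√(q/r).
Setting (5/3)·√(5/r) = 5/12 gives √(5/r) = 0.25, so 5/r = 1/16 and r = 80.

r = 80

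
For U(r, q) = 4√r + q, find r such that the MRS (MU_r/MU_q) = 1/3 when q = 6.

r = 36

MU_r = 4/(2√r), MU_q = 1.
MRS = 4/(2√r) ÷ 1.
MRS depends only on r: 2/√r = 1/3 ⇒ √r = 2/(1/3) = 6 ⇒ r = 36.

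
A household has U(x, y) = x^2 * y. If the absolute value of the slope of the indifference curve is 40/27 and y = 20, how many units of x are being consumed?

x = 27

MU_x = 2·x·y and MU_y = x^2.
MRS = MU_x/MU_y = (2/1)·y/x.
Substitute y = 20: MRS = 40/x. Setting 40/x = 40/27 gives x = 40/(40/27) = 27.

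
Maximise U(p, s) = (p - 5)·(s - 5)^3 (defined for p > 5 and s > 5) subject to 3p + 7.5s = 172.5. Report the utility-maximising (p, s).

MU_p = (s−5)^3, MU_s = 3·(p−5)·(s−5)^2.
MRS = (1/3)·(s−5)/(p−5).
Tangency: set MRS = p_p/p_s = 3/7.5 = 0.4.
So (1/3)·(s − 5)/(p − 5) = 0.4, i.e. (s − 5) = 1.2·(p − 5).
Rewrite the budget in excess-of-subsistence terms: 3·(p − 5) + 7.5·(s − 5) = 172.5 − 3·5 − 7.5·5 = 120.
Substituting, 12·(p − 5) = 120, so p − 5 = 10 and p* = 15.
Then s − 5 = 1.2·10 = 12, so s* = 17.

p* = 15, s* = 17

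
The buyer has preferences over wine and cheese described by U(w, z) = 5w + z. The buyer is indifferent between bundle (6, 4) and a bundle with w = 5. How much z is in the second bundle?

z = 9

U(6, 4) = 34.
Set U(5, z) = 34 and solve.
5·5 + z = 34 ⇒ z = 9 ⇒ z = 9.
Check: U(5, 9) = 34.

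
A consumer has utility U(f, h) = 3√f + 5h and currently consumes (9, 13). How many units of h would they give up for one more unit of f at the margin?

MRS = 0.1

MU_f = 3/(2√f), MU_h = 5.
MRS = 3/(2√f) ÷ 5.
At (9, 13): MRS = 0.1.
That is, one extra unit of f is worth 0.1 units of h at the margin.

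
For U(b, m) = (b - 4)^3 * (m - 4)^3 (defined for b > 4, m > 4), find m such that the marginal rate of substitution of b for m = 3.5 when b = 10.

MU_b = 3·(b−4)^2·(m−4)^3, MU_m = 3·(b−4)^3·(m−4)^2.
MRS = (m−4)/(b−4).
Substitute b = 10: MRS = (m − 4)/6. Setting this equal to 3.5 gives m − 4 = 3.5·6 = 21, so m = 25.

m = 25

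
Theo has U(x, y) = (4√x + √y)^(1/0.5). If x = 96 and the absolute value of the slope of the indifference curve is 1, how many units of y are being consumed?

For CES with ρ = 0.5, MRS = (4/1)·√(y/x).
Setting (4/1)·√(y/96) = 1 gives √(y/96) = 0.25, so y/96 = 1/16 and y = 6.

y = 6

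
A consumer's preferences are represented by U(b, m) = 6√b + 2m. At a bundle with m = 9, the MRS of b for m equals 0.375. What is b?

MU_b = 6/(2√b), MU_m = 2.
MRS = 6/(2√b) ÷ 2.
MRS depends only on b: 1.5/√b = 0.375 ⇒ √b = 1.5/0.375 = 4 ⇒ b = 16.

b = 16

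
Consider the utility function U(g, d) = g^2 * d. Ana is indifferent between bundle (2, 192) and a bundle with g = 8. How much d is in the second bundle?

U(2, 192) = 768.
Set U(8, d) = 768 and solve.
With g = 8: 8^2 = 64, so d = 768/64 = 12.
Check: U(8, 12) = 768.

d = 12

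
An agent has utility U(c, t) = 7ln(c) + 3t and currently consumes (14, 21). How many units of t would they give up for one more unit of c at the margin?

MRS = 1/6

MU_c = 7/c, MU_t = 3.
MRS = 7/c ÷ 3.
At (14, 21): MRS = 1/6.
So at (14, 21) the consumer would give up 1/6 units of t for one more unit of c.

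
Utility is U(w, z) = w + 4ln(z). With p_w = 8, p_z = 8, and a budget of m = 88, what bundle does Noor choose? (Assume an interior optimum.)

w* = 7, z* = 4

MU_w = 1, MU_z = 4/z.
MRS = 1 ÷ (4/z).
Tangency: set MRS = p_w/p_z = 8/8 = 1.
MRS depends only on z: 0.25·z = 1 ⇒ z* = 1/0.25 = 4.
From the budget, 8·w = 88 − 8·4 = 56, so w* = 7.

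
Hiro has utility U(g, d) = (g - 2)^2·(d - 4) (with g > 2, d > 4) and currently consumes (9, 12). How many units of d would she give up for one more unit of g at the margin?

MRS = 16/7

MU_g = 2·(g−2)·(d−4), MU_d = (g−2)^2.
MRS = (2/1)·(d−4)/(g−2).
At (9, 12): MRS = 16/7.
The indifference curve has slope −16/7 at this bundle.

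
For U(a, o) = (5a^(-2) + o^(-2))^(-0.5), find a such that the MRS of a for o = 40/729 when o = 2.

For CES with ρ = -2, MRS = (5/1)·(o/a)^3.
Setting (5/1)·(2/a)^3 = 40/729 gives (2/a)^3 = 8/729, so 2/a = 2/9 and a = 9.

a = 9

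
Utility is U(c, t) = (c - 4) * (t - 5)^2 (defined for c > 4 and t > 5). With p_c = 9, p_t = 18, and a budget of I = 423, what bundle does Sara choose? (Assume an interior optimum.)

c* = 15, t* = 16

MU_c = (t−5)^2, MU_t = 2·(c−4)·(t−5).
MRS = (1/2)·(t−5)/(c−4).
Tangency: set MRS = p_c/p_t = 9/18 = 0.5.
So (1/2)·(t − 5)/(c − 4) = 0.5, i.e. (t − 5) = (c − 4).
Rewrite the budget in excess-of-subsistence terms: 9·(c − 4) + 18·(t − 5) = 423 − 9·4 − 18·5 = 297.
Substituting, 27·(c − 4) = 297, so c − 4 = 11 and c* = 15.
Then t − 5 = 11, so t* = 16.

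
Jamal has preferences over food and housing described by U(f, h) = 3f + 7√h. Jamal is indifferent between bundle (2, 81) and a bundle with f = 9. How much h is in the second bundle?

U(2, 81) = 69.
Set U(9, h) = 69 and solve.
With f = 9: 7√h = 69 − 3·9 = 42, so √h = 6 and h = 36.
Check: U(9, 36) = 69.

h = 36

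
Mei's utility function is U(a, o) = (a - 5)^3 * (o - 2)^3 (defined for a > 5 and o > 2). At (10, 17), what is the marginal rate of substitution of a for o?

MRS = 3

MU_a = 3·(a−5)^2·(o−2)^3, MU_o = 3·(a−5)^3·(o−2)^2.
MRS = (o−2)/(a−5).
At (10, 17): MRS = 3.
The indifference curve has slope −3 at this bundle.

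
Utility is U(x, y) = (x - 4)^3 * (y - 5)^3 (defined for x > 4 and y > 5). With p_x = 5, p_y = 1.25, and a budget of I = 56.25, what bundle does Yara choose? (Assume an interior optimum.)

x* = 7, y* = 17

MU_x = 3·(x−4)^2·(y−5)^3, MU_y = 3·(x−4)^3·(y−5)^2.
MRS = (y−5)/(x−4).
Tangency: set MRS = p_x/p_y = 5/1.25 = 4.
So (y − 5)/(x − 4) = 4, i.e. (y − 5) = 4·(x − 4).
Rewrite the budget in excess-of-subsistence terms: 5·(x − 4) + 1.25·(y − 5) = 56.25 − 5·4 − 1.25·5 = 30.
Substituting, 10·(x − 4) = 30, so x − 4 = 3 and x* = 7.
Then y − 5 = 4·3 = 12, so y* = 17.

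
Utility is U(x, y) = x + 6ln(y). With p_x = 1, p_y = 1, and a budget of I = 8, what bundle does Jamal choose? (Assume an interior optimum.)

MU_x = 1, MU_y = 6/y.
MRS = 1 ÷ (6/y).
Tangency: set MRS = p_x/p_y = 1/1 = 1.
MRS depends only on y: (1/6)·y = 1 ⇒ y* = 1/(1/6) = 6.
From the budget, 1·x = 8 − 1·6 = 2, so x* = 2.

x* = 2, y* = 6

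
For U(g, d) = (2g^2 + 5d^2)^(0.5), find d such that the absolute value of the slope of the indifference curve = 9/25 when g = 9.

d = 10

For CES with ρ = 2, MRS = (2/5)·(d/g)^(-1).
Setting (2/5)·(d/9)^(-1) = 9/25 gives (d/9)^(-1) = 0.9, so d/9 = 10/9 and d = 10.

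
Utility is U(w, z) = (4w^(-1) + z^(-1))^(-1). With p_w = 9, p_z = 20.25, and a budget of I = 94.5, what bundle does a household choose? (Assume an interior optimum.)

For CES with ρ = -1, MRS = (4/1)·(z/w)^2.
Tangency: set MRS = p_w/p_z = 9/20.25 = 4/9.
So (z/w)^2 = 1/9; taking the square root, z/w = 1/3, i.e. z = (1/3)·w.
Substitute into the budget 9·w + 20.25·z = 94.5: 15.75·w = 94.5, so w* = 6 and z* = (1/3)·6 = 2.

w* = 6, z* = 2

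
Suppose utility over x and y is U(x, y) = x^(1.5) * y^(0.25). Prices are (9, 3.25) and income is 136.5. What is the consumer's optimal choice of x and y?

x* = 13, y* = 6

MU_x = 1.5·√x·y^(0.25) and MU_y = 0.25·x^(1.5)·y^(-0.75).
MRS = MU_x/MU_y = (6)·y/x.
Tangency: set MRS = p_x/p_y = 9/3.25 = 36/13.
So (6)·y/x = 36/13, i.e. y = (6/13)·x.
Substitute into the budget 9·x + 3.25·y = 136.5: 10.5·x = 136.5, so x* = 13.
Then y* = (6/13)·13 = 6.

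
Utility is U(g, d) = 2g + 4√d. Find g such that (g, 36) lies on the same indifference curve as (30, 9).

g = 24

U(30, 9) = 72.
Set U(g, 36) = 72 and solve.
With d = 36: √36 = 6, so 2g = 72 − 4·6 = 48 and g = 24.
Check: U(24, 36) = 72.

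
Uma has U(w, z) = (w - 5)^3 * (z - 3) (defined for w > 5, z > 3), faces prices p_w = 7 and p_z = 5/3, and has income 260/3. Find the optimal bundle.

MU_w = 3·(w−5)^2·(z−3), MU_z = (w−5)^3.
MRS = (3/1)·(z−3)/(w−5).
Tangency: set MRS = p_w/p_z = 7/(5/3) = 4.2.
So (3/1)·(z − 3)/(w − 5) = 4.2, i.e. (z − 3) = 1.4·(w − 5).
Rewrite the budget in excess-of-subsistence terms: 7·(w − 5) + (5/3)·(z − 3) = 260/3 − 7·5 − (5/3)·3 = 140/3.
Substituting, (28/3)·(w − 5) = 140/3, so w − 5 = 5 and w* = 10.
Then z − 3 = 1.4·5 = 7, so z* = 10.

w* = 10, z* = 10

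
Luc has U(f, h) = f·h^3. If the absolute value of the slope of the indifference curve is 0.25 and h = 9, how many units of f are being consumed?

f = 12

MU_f = h^3 and MU_h = 3·f·h^2.
MRS = MU_f/MU_h = (1/3)·h/f.
Substitute h = 9: MRS = 3/f. Setting 3/f = 0.25 gives f = 3/0.25 = 12.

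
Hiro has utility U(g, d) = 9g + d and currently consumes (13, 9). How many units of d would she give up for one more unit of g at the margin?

MRS = 9

MU_g = 9, MU_d = 1, so MRS = 9/1 = 9 at every bundle.
At (13, 9): MRS = 9.
That is, one extra unit of g is worth 9 units of d at the margin.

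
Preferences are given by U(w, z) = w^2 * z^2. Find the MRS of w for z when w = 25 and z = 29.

MRS = 29/25

MU_w = 2·w·z^2 and MU_z = 2·w^2·z.
MRS = MU_w/MU_z = z/w.
At (25, 29): MRS = 29/25.
So at (25, 29) the consumer would give up 29/25 units of z for one more unit of w.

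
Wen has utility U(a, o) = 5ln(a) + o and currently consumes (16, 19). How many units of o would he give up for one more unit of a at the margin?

MRS = 5/16

MU_a = 5/a, MU_o = 1.
MRS = 5/a ÷ 1.
At (16, 19): MRS = 5/16.
So at (16, 19) the consumer would give up 5/16 units of o for one more unit of a.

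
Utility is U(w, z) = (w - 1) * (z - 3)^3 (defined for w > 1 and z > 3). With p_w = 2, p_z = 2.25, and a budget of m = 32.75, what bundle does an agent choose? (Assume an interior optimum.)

w* = 4, z* = 11

MU_w = (z−3)^3, MU_z = 3·(w−1)·(z−3)^2.
MRS = (1/3)·(z−3)/(w−1).
Tangency: set MRS = p_w/p_z = 2/2.25 = 8/9.
So (1/3)·(z − 3)/(w − 1) = 8/9, i.e. (z − 3) = (8/3)·(w − 1).
Rewrite the budget in excess-of-subsistence terms: 2·(w − 1) + 2.25·(z − 3) = 32.75 − 2·1 − 2.25·3 = 24.
Substituting, 8·(w − 1) = 24, so w − 1 = 3 and w* = 4.
Then z − 3 = (8/3)·3 = 8, so z* = 11.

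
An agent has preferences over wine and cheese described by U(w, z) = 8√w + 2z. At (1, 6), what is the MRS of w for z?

MRS = 2

MU_w = 8/(2√w), MU_z = 2.
MRS = 8/(2√w) ÷ 2.
At (1, 6): MRS = 2.
That is, one extra unit of w is worth 2 units of z at the margin.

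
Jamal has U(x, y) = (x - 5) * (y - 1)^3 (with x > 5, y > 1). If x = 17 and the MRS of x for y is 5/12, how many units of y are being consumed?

y = 16

MU_x = (y−1)^3, MU_y = 3·(x−5)·(y−1)^2.
MRS = (1/3)·(y−1)/(x−5).
Substitute x = 17: MRS = (y − 1)/36. Setting this equal to 5/12 gives y − 1 = (5/12)·36 = 15, so y = 16.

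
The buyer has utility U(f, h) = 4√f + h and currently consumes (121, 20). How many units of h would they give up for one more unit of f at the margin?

MU_f = 4/(2√f), MU_h = 1.
MRS = 4/(2√f) ÷ 1.
At (121, 20): MRS = 2/11.
So at (121, 20) the consumer would give up 2/11 units of h for one more unit of f.

MRS = 2/11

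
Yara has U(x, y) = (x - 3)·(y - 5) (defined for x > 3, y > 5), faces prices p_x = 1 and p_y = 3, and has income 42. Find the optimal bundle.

x* = 15, y* = 9

MU_x = (y−5), MU_y = (x−3).
MRS = (y−5)/(x−3).
Tangency: set MRS = p_x/p_y = 1/3.
So (y − 5)/(x − 3) = 1/3, i.e. (y − 5) = (1/3)·(x − 3).
Rewrite the budget in excess-of-subsistence terms: 1·(x − 3) + 3·(y − 5) = 42 − 1·3 − 3·5 = 24.
Substituting, 2·(x − 3) = 24, so x − 3 = 12 and x* = 15.
Then y − 5 = (1/3)·12 = 4, so y* = 9.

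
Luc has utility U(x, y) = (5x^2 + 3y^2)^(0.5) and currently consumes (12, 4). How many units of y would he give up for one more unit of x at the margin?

MRS = 5

For CES with ρ = 2, MRS = (5/3)·(y/x)^(-1).
At (12, 4): MRS = 5.
That is, one extra unit of x is worth 5 units of y at the margin.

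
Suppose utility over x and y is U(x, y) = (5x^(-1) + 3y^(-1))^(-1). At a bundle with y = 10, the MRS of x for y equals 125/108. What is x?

For CES with ρ = -1, MRS = (5/3)·(y/x)^2.
Setting (5/3)·(10/x)^2 = 125/108 gives (10/x)^2 = 25/36, so 10/x = 5/6 and x = 12.

x = 12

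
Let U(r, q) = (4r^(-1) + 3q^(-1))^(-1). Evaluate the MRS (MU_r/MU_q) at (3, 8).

For CES with ρ = -1, MRS = (4/3)·(q/r)^2.
At (3, 8): MRS = 256/27.
So at (3, 8) the consumer would give up 256/27 units of q for one more unit of r.

MRS = 256/27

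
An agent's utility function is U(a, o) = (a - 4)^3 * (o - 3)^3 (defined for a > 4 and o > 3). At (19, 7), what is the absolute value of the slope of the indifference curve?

MRS = 4/15

MU_a = 3·(a−4)^2·(o−3)^3, MU_o = 3·(a−4)^3·(o−3)^2.
MRS = (o−3)/(a−4).
At (19, 7): MRS = 4/15.
The indifference curve has slope −4/15 at this bundle.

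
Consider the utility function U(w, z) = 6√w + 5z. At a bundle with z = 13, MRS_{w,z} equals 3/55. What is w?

MU_w = 6/(2√w), MU_z = 5.
MRS = 6/(2√w) ÷ 5.
MRS depends only on w: 0.6/√w = 3/55 ⇒ √w = 0.6/(3/55) = 11 ⇒ w = 121.

w = 121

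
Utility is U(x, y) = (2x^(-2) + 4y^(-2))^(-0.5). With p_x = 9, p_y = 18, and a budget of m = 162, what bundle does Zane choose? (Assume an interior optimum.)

x* = 6, y* = 6

For CES with ρ = -2, MRS = (2/4)·(y/x)^3.
Tangency: set MRS = p_x/p_y = 9/18 = 0.5.
So (y/x)^3 = 1; taking the cube root, y/x = 1, i.e. y = x.
Substitute into the budget 9·x + 18·y = 162: 27·x = 162, so x* = 6 and y* = 6.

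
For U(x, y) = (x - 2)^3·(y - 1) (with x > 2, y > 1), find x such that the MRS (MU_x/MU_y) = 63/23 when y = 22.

x = 25

MU_x = 3·(x−2)^2·(y−1), MU_y = (x−2)^3.
MRS = (3/1)·(y−1)/(x−2).
Substitute y = 22: MRS = 63/(x − 2). Setting this equal to 63/23 gives x − 2 = 63/(63/23) = 23, so x = 25.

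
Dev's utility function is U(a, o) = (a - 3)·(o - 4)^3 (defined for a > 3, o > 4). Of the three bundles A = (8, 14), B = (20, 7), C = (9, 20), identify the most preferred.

Bundle C

Evaluate utility at each bundle:
U(A) = 5000.
U(B) = 459.
U(C) = 24576.
Highest utility is C, so C ≻ A ≻ B.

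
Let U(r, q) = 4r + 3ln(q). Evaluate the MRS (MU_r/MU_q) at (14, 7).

MRS = 28/3

MU_r = 4, MU_q = 3/q.
MRS = 4 ÷ (3/q).
At (14, 7): MRS = 28/3.
That is, one extra unit of r is worth 28/3 units of q at the margin.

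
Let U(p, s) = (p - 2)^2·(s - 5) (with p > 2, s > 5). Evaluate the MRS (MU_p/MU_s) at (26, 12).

MU_p = 2·(p−2)·(s−5), MU_s = (p−2)^2.
MRS = (2/1)·(s−5)/(p−2).
At (26, 12): MRS = 7/12.
The indifference curve has slope −7/12 at this bundle.

MRS = 7/12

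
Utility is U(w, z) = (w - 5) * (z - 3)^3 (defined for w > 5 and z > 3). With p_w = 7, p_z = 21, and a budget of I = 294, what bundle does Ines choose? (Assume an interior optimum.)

w* = 12, z* = 10

MU_w = (z−3)^3, MU_z = 3·(w−5)·(z−3)^2.
MRS = (1/3)·(z−3)/(w−5).
Tangency: set MRS = p_w/p_z = 7/21 = 1/3.
So (1/3)·(z − 3)/(w − 5) = 1/3, i.e. (z − 3) = (w − 5).
Rewrite the budget in excess-of-subsistence terms: 7·(w − 5) + 21·(z − 3) = 294 − 7·5 − 21·3 = 196.
Substituting, 28·(w − 5) = 196, so w − 5 = 7 and w* = 12.
Then z − 3 = 7, so z* = 10.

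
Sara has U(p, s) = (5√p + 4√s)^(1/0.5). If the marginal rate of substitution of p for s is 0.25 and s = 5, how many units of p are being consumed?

For CES with ρ = 0.5, MRS = (5/4)·√(s/p).
Setting (5/4)·√(5/p) = 0.25 gives √(5/p) = 0.2, so 5/p = 1/25 and p = 125.

p = 125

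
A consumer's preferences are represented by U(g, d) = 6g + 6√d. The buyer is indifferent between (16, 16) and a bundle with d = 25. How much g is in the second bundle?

g = 15

U(16, 16) = 120.
Set U(g, 25) = 120 and solve.
With d = 25: √25 = 5, so 6g = 120 − 6·5 = 90 and g = 15.
Check: U(15, 25) = 120.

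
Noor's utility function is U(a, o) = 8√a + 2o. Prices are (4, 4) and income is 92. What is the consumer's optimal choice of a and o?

MU_a = 8/(2√a), MU_o = 2.
MRS = 8/(2√a) ÷ 2.
Tangency: set MRS = p_a/p_o = 4/4 = 1.
MRS depends only on a: 2/√a = 1 ⇒ √a = 2/1 = 2 ⇒ a* = 4.
From the budget, 4·o = 92 − 4·4 = 76, so o* = 19.

a* = 4, o* = 19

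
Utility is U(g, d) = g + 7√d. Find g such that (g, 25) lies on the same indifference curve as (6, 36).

U(6, 36) = 48.
Set U(g, 25) = 48 and solve.
With d = 25: √25 = 5, so g = 48 − 7·5 = 13.
Check: U(13, 25) = 48.

g = 13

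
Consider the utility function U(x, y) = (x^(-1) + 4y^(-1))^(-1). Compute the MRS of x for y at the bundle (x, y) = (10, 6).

For CES with ρ = -1, MRS = (1/4)·(y/x)^2.
At (10, 6): MRS = 9/100.
That is, one extra unit of x is worth 9/100 units of y at the margin.

MRS = 9/100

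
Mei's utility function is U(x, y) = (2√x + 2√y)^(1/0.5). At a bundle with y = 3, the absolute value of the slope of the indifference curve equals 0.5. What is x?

x = 12

For CES with ρ = 0.5, MRS = √(y/x).
Setting √(3/x) = 0.5 gives 3/x = 0.25 and x = 12.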